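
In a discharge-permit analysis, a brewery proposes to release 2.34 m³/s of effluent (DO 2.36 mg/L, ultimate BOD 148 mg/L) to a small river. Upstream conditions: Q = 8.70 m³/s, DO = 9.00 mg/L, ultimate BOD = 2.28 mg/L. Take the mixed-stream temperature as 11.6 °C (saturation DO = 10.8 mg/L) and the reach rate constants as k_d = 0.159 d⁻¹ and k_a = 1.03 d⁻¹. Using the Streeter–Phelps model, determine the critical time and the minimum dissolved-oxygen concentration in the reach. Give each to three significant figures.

t_c ≈ 1.28 d; minimum DO ≈ 6.62 mg/L

Mixed DO = (8.70×9.00 + 2.34×2.36)/(8.70+2.34) = 83.82/11.04 = 7.593 mg/L.
Mixed L₀ = (8.70×2.28 + 2.34×148)/(11.04) = 366.2/11.04 = 33.17 mg/L.
Initial deficit D₀ = C_s − DO₀ = 10.8 − 7.593 = 3.207 mg/L.
t_c = (1/0.8710) ln[(1.03/0.159)(1 − 3.207×0.8710/(0.159×33.17))] = 1.148 × ln(3.046) = 1.279 d.
D_c = (0.159/1.03) × 33.17 × e^(−0.159×1.279) = 0.1544 × 33.17 × 0.8160 = 4.178 mg/L.
Minimum DO = 10.8 − 4.178 = 6.622 mg/L.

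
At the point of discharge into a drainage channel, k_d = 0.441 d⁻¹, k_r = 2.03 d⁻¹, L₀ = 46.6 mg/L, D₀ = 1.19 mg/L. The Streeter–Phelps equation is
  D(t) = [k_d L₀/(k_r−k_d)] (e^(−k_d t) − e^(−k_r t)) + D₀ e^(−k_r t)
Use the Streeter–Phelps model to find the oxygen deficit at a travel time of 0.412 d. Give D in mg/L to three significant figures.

k_d L₀/(k_r−k_d) = 0.441×46.6/(2.03−0.441) = 20.55/1.589 = 12.93 mg/L.
e^(−k_d t) = e^(−0.441×0.4120) = 0.8339; e^(−k_r t) = e^(−2.03×0.4120) = 0.4333.
D = 12.93 × (0.8339 − 0.4333) + 1.19 × 0.4333 = 5.181 + 0.5156 = 5.696 mg/L.

D ≈ 5.70 mg/L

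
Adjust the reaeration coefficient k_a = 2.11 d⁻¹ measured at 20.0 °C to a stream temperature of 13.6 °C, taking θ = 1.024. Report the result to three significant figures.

k_a ≈ 1.81 d⁻¹

k_a(T₂) = k_a(T₁) · θ^(T₂−T₁) = 2.11 × 1.024^(13.6−20.0)
= 2.11 × 1.024^-6.40 = 2.11 × 0.8592 = 1.813 d⁻¹.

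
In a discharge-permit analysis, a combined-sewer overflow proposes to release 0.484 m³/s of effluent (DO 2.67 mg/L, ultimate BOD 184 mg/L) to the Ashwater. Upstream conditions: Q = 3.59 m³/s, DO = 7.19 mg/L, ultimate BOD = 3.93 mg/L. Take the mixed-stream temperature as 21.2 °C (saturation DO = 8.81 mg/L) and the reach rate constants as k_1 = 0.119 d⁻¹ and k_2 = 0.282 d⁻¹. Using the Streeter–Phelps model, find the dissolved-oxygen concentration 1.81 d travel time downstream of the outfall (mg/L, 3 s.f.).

Mixed DO = (3.59×7.19 + 0.484×2.67)/(3.59+0.484) = 27.10/4.074 = 6.653 mg/L.
Mixed L₀ = (3.59×3.93 + 0.484×184)/(4.074) = 103.2/4.074 = 25.32 mg/L.
Initial deficit D₀ = C_s − DO₀ = 8.81 − 6.653 = 2.157 mg/L.
D(1.81) = [0.119×25.32/(0.282−0.119)](e^(−0.119×1.81) − e^(−0.282×1.81)) + 2.157 e^(−0.282×1.81)
= 18.49 × (0.8062 − 0.6002) + 2.157 × 0.6002 = 5.103 mg/L.
DO = 8.81 − 5.103 = 3.707 mg/L.

DO ≈ 3.71 mg/L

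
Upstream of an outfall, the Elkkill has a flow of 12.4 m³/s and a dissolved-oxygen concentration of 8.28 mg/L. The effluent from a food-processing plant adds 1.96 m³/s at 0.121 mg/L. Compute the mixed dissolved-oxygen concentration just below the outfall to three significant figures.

7.17 mg/L

Flow-weighted mixing: C = (Q_r C_r + Q_w C_w)/(Q_r + Q_w)
= (12.4×8.28 + 1.96×0.121)/(12.4 + 1.96) = 102.9/14.36 = 7.166 mg/L.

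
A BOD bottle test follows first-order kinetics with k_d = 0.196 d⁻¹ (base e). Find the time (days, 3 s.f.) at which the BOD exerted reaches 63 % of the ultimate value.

t ≈ 5.07 d

y/L₀ = 1 − e^(−k_d t) = 0.63 ⇒ e^(−k_d t) = 0.370
t = −ln(0.370) / 0.196 = 0.9943 / 0.196 = 5.073 d.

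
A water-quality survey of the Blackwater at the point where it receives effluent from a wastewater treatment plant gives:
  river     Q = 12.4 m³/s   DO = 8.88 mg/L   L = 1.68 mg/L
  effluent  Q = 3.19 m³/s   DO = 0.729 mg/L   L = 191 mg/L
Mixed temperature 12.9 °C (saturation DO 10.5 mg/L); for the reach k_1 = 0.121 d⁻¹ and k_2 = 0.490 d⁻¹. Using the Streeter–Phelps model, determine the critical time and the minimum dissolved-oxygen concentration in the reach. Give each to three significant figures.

Mixed DO = (12.4×8.88 + 3.19×0.729)/(12.4+3.19) = 112.4/15.59 = 7.212 mg/L.
Mixed L₀ = (12.4×1.68 + 3.19×191)/(15.59) = 630.1/15.59 = 40.42 mg/L.
Initial deficit D₀ = C_s − DO₀ = 10.5 − 7.212 = 3.288 mg/L.
t_c = (1/0.3690) ln[(0.490/0.121)(1 − 3.288×0.3690/(0.121×40.42))] = 2.710 × ln(3.045) = 3.018 d.
D_c = (0.121/0.490) × 40.42 × e^(−0.121×3.018) = 0.2469 × 40.42 × 0.6941 = 6.928 mg/L.
Minimum DO = 10.5 − 6.928 = 3.572 mg/L.

t_c ≈ 3.02 d; minimum DO ≈ 3.57 mg/L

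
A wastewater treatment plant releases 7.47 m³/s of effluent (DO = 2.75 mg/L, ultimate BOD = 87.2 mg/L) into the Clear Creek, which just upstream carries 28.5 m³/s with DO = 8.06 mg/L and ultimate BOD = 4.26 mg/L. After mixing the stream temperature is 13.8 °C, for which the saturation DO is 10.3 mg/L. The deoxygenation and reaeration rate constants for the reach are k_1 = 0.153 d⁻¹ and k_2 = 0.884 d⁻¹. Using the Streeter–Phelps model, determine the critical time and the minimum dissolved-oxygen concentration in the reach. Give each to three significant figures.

Mixed DO = (28.5×8.06 + 7.47×2.75)/(28.5+7.47) = 250.3/35.97 = 6.957 mg/L.
Mixed L₀ = (28.5×4.26 + 7.47×87.2)/(35.97) = 772.8/35.97 = 21.48 mg/L.
Initial deficit D₀ = C_s − DO₀ = 10.3 − 6.957 = 3.343 mg/L.
t_c = (1/0.7310) ln[(0.884/0.153)(1 − 3.343×0.7310/(0.153×21.48))] = 1.368 × ln(1.483) = 0.5388 d.
D_c = (0.153/0.884) × 21.48 × e^(−0.153×0.5388) = 0.1731 × 21.48 × 0.9209 = 3.424 mg/L.
Minimum DO = 10.3 − 3.424 = 6.876 mg/L.

t_c ≈ 0.539 d; minimum DO ≈ 6.88 mg/L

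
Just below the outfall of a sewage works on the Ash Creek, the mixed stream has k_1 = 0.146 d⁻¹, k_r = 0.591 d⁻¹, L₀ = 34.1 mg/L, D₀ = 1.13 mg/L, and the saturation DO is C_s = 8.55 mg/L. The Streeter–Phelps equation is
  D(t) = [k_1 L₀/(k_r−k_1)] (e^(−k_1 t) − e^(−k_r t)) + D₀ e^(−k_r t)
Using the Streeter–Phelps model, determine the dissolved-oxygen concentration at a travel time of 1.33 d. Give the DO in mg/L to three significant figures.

k_1 L₀/(k_r−k_1) = 0.146×34.1/(0.591−0.146) = 4.979/0.4450 = 11.19 mg/L.
e^(−k_1 t) = e^(−0.146×1.330) = 0.8235; e^(−k_r t) = e^(−0.591×1.330) = 0.4557.
D = 11.19 × (0.8235 − 0.4557) + 1.13 × 0.4557 = 4.116 + 0.5149 = 4.630 mg/L.
DO = C_s − D = 8.55 − 4.630 = 3.920 mg/L.

DO ≈ 3.92 mg/L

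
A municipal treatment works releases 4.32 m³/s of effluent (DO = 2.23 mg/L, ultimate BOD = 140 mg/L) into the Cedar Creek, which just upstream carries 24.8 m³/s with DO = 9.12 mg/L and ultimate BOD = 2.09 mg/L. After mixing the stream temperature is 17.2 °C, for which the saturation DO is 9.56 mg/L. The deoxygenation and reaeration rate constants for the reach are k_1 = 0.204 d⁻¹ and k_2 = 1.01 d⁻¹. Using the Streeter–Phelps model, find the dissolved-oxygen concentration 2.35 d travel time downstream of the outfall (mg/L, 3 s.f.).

Mixed DO = (24.8×9.12 + 4.32×2.23)/(24.8+4.32) = 235.8/29.12 = 8.098 mg/L.
Mixed L₀ = (24.8×2.09 + 4.32×140)/(29.12) = 656.6/29.12 = 22.55 mg/L.
Initial deficit D₀ = C_s − DO₀ = 9.56 − 8.098 = 1.462 mg/L.
D(2.35) = [0.204×22.55/(1.01−0.204)](e^(−0.204×2.35) − e^(−1.01×2.35)) + 1.462 e^(−1.01×2.35)
= 5.707 × (0.6192 − 0.09315) + 1.462 × 0.09315 = 3.138 mg/L.
DO = 9.56 − 3.138 = 6.422 mg/L.

DO ≈ 6.42 mg/L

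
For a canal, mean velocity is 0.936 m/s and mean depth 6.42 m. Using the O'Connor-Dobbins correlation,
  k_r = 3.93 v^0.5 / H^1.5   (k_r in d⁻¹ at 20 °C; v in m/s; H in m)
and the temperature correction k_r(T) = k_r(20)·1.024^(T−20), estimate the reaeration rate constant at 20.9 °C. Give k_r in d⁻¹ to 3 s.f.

k_r(20) = 3.93 × 0.936^0.5 / 6.42^1.5 = 3.93 × 0.9675 / 16.27 = 0.2337 d⁻¹.
k_r(20.9) = 0.2337 × 1.024^(20.9−20) = 0.2337 × 1.022 = 0.2388 d⁻¹.

k_r ≈ 0.239 d⁻¹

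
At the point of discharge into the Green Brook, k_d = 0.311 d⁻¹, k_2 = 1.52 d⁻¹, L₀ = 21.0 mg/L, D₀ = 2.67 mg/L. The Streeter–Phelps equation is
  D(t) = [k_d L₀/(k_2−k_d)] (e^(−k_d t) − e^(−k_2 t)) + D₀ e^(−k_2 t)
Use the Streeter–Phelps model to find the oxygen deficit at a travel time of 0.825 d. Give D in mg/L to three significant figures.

D ≈ 3.40 mg/L

k_d L₀/(k_2−k_d) = 0.311×21.0/(1.52−0.311) = 6.531/1.209 = 5.402 mg/L.
e^(−k_d t) = e^(−0.311×0.8250) = 0.7737; e^(−k_2 t) = e^(−1.52×0.8250) = 0.2854.
D = 5.402 × (0.7737 − 0.2854) + 2.67 × 0.2854 = 2.638 + 0.7619 = 3.400 mg/L.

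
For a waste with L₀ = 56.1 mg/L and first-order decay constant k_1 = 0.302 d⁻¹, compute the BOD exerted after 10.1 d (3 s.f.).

y_t = L₀(1 − e^(−k_1 t)) = 56.1 × (1 − e^(−0.302×10.1))
= 56.1 × (1 − 0.04735) = 56.1 × 0.9527 = 53.44 mg/L.

y ≈ 53.4 mg/L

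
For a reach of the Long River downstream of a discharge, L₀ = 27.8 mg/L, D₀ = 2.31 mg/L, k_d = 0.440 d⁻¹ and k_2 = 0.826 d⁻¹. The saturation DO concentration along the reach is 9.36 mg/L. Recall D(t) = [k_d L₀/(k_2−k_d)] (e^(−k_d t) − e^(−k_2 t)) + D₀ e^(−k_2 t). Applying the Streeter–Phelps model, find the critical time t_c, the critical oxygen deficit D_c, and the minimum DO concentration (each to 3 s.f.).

t_c ≈ 1.44 d; D_c ≈ 7.87 mg/L; min DO ≈ 1.49 mg/L

With k_2/k_d = 1.877 and 1 − D₀(k_2−k_d)/(k_d L₀) = 0.9271,
t_c = ln(1.877 × 0.9271) / (0.826 − 0.440) = ln(1.740) / 0.3860 = 0.5541/0.3860 = 1.436 d.
L(t_c) = L₀ e^(−k_d t_c) = 27.8 × 0.5317 = 14.78 mg/L, and at the critical point k_2 D_c = k_d L, so D_c = (0.440/0.826) × 14.78 = 7.874 mg/L.
Minimum DO = C_s − D_c = 9.36 − 7.874 = 1.486 mg/L.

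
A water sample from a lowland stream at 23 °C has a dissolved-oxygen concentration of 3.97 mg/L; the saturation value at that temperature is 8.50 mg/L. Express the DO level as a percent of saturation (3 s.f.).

46.7 % saturation

% saturation = C/C_s × 100 = 3.97/8.50 × 100 = 46.7 %.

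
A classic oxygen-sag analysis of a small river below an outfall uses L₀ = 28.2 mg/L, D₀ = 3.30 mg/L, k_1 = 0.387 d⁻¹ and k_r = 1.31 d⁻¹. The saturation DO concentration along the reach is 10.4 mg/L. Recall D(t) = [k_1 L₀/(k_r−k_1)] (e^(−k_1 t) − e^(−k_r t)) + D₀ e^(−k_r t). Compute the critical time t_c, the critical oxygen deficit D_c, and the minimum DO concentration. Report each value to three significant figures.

t_c ≈ 0.967 d; D_c ≈ 5.73 mg/L; min DO ≈ 4.67 mg/L

With k_r/k_1 = 3.385 and 1 − D₀(k_r−k_1)/(k_1 L₀) = 0.7209,
t_c = ln(3.385 × 0.7209) / (1.31 − 0.387) = ln(2.440) / 0.9230 = 0.8921/0.9230 = 0.9665 d.
D_c = (k_1/k_r) L₀ e^(−k_1 t_c) = (0.387/1.31) × 28.2 × e^(−0.387×0.9665) = 0.2954 × 28.2 × 0.6879 = 5.731 mg/L.
Minimum DO = C_s − D_c = 10.4 − 5.731 = 4.669 mg/L.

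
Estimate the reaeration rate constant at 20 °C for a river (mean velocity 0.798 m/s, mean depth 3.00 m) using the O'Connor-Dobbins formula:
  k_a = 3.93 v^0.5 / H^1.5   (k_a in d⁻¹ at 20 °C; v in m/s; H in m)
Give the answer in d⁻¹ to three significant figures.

k_a = 3.93 × 0.798^0.5 / 3.00^1.5 = 3.93 × 0.8933 / 5.196 = 0.6756 d⁻¹.

k_a ≈ 0.676 d⁻¹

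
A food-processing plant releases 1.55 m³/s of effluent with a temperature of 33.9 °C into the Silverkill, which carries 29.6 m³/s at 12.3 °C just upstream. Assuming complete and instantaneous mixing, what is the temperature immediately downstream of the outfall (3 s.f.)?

Flow-weighted mixing: C = (Q_r C_r + Q_w C_w)/(Q_r + Q_w)
= (29.6×12.3 + 1.55×33.9)/(29.6 + 1.55) = 416.6/31.15 = 13.37 °C.

13.4 °C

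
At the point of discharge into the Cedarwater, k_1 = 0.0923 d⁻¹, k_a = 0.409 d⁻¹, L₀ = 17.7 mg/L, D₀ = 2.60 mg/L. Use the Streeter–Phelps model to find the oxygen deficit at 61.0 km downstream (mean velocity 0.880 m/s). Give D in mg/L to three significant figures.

Travel time t = x/v = 61.0 km / (0.880 m/s) = 61000 m / 0.880 m/s = 69320 s = 0.8023 d.
k_1 L₀/(k_a−k_1) = 0.0923×17.7/(0.409−0.0923) = 1.634/0.3167 = 5.159 mg/L.
e^(−k_1 t) = e^(−0.0923×0.8023) = 0.9286; e^(−k_a t) = e^(−0.409×0.8023) = 0.7203.
D = 5.159 × (0.9286 − 0.7203) + 2.60 × 0.7203 = 1.075 + 1.873 = 2.948 mg/L.

D ≈ 2.95 mg/L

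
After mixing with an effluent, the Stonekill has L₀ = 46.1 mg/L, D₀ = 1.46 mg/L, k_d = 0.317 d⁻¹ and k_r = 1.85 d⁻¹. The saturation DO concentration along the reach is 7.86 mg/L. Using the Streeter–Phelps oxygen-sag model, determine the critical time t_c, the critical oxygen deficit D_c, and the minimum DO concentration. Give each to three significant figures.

t_c ≈ 1.04 d; D_c ≈ 5.68 mg/L; min DO ≈ 2.18 mg/L

t_c = [1/(k_r−k_d)] ln[(k_r/k_d)(1 − D₀(k_r−k_d)/(k_d L₀))]
= [1/(1.85−0.317)] ln[(1.85/0.317)(1 − 1.46×1.533/(0.317×46.1))]
= (1/1.533) ln[5.836 × 0.8468] = 0.6523 × ln(4.942) = 0.6523 × 1.598 = 1.042 d.
D_c = (k_d/k_r) L₀ e^(−k_d t_c) = (0.317/1.85) × 46.1 × e^(−0.317×1.042) = 0.1714 × 46.1 × 0.7186 = 5.677 mg/L.
Minimum DO = C_s − D_c = 7.86 − 5.677 = 2.183 mg/L.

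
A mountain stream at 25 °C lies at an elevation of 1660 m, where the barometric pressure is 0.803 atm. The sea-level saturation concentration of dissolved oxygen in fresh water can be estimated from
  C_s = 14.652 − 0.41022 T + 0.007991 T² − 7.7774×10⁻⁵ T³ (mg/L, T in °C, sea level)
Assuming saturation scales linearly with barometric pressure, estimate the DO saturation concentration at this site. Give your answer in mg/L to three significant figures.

C_s ≈ 6.57 mg/L

At sea level: C_s = 14.652 − 0.41022×25 + 0.007991×25² − 7.7774×10⁻⁵×25³ = 8.176 mg/L.
Pressure correction: C_s' = 8.176 × 0.803 = 6.565 mg/L.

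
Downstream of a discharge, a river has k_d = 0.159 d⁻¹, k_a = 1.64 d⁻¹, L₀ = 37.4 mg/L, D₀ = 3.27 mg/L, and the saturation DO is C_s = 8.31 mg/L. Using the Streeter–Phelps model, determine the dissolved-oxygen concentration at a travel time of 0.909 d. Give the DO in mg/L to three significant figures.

k_d L₀/(k_a−k_d) = 0.159×37.4/(1.64−0.159) = 5.947/1.481 = 4.015 mg/L.
e^(−k_d t) = e^(−0.159×0.9090) = 0.8654; e^(−k_a t) = e^(−1.64×0.9090) = 0.2252.
D = 4.015 × (0.8654 − 0.2252) + 3.27 × 0.2252 = 2.571 + 0.7364 = 3.307 mg/L.
DO = C_s − D = 8.31 − 3.307 = 5.003 mg/L.

DO ≈ 5.00 mg/L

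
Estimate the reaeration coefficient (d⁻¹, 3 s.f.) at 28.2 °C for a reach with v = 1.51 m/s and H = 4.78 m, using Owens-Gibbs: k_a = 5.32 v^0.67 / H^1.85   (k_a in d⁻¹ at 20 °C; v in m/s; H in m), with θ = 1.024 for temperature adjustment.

k_a(20) = 5.32 × 1.51^0.67 / 4.78^1.85 = 5.32 × 1.318 / 18.07 = 0.3880 d⁻¹.
k_a(28.2) = 0.3880 × 1.024^(28.2−20) = 0.3880 × 1.215 = 0.4714 d⁻¹.

k_a ≈ 0.471 d⁻¹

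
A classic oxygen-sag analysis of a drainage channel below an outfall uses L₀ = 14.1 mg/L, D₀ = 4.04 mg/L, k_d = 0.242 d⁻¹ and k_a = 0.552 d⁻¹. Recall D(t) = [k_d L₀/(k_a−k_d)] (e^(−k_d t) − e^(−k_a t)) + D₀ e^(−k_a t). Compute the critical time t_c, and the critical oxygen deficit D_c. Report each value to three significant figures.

With k_a/k_d = 2.281 and 1 − D₀(k_a−k_d)/(k_d L₀) = 0.6330,
t_c = ln(2.281 × 0.6330) / (0.552 − 0.242) = ln(1.444) / 0.3100 = 0.3673/0.3100 = 1.185 d.
D_c = (k_d/k_a) L₀ e^(−k_d t_c) = (0.242/0.552) × 14.1 × e^(−0.242×1.185) = 0.4384 × 14.1 × 0.7507 = 4.641 mg/L.

t_c ≈ 1.18 d; D_c ≈ 4.64 mg/L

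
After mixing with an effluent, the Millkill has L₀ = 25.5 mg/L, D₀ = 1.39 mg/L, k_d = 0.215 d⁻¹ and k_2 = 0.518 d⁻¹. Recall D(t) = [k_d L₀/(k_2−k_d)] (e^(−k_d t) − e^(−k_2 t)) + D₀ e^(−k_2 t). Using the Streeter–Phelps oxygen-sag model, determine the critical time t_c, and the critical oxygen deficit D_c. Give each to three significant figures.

t_c ≈ 2.64 d; D_c ≈ 6.00 mg/L

At the critical point dD/dt = 0, so k_d L₀ e^(−k_d t) = k_2 D. Substituting D(t) from the Streeter–Phelps equation and solving for t gives
t_c = ln[(k_2/k_d)(1 − D₀(k_2−k_d)/(k_d L₀))] / (k_2−k_d).
Here k_2−k_d = 0.3030 d⁻¹ and 1 − D₀(k_2−k_d)/(k_d L₀) = 1 − 1.39×0.3030/(0.215×25.5) = 0.9232, so
t_c = ln(2.409 × 0.9232) / 0.3030 = 0.7994 / 0.3030 = 2.638 d.
L(t_c) = L₀ e^(−k_d t_c) = 25.5 × 0.5671 = 14.46 mg/L, and at the critical point k_2 D_c = k_d L, so D_c = (0.215/0.518) × 14.46 = 6.002 mg/L.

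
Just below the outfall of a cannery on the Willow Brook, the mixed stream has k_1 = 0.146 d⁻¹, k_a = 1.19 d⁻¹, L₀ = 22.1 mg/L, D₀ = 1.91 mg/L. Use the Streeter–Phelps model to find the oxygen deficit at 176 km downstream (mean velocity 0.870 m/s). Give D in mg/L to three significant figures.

D ≈ 2.12 mg/L

Travel time t = x/v = 176 km / (0.870 m/s) = 176000 m / 0.870 m/s = 202300 s = 2.341 d.
k_1 L₀/(k_a−k_1) = 0.146×22.1/(1.19−0.146) = 3.227/1.044 = 3.091 mg/L.
e^(−k_1 t) = e^(−0.146×2.341) = 0.7105; e^(−k_a t) = e^(−1.19×2.341) = 0.06165.
D = 3.091 × (0.7105 − 0.06165) + 1.91 × 0.06165 = 2.005 + 0.1178 = 2.123 mg/L.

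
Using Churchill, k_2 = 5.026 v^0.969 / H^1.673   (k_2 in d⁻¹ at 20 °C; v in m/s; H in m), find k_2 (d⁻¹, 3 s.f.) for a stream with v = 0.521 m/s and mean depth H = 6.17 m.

k_2 = 5.026 × 0.521^0.969 / 6.17^1.673 = 5.026 × 0.5316 / 21.00 = 0.1273 d⁻¹.

k_2 ≈ 0.127 d⁻¹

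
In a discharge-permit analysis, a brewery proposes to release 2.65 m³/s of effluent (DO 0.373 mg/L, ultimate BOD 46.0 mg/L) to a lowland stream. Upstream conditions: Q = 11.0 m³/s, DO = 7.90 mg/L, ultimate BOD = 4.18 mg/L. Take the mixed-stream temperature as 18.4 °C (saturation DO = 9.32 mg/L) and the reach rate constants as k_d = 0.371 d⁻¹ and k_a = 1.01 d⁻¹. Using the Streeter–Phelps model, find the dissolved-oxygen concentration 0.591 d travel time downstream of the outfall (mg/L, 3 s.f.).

DO ≈ 5.93 mg/L

Mixed DO = (11.0×7.90 + 2.65×0.373)/(11.0+2.65) = 87.89/13.65 = 6.439 mg/L.
Mixed L₀ = (11.0×4.18 + 2.65×46.0)/(13.65) = 167.9/13.65 = 12.30 mg/L.
Initial deficit D₀ = C_s − DO₀ = 9.32 − 6.439 = 2.881 mg/L.
D(0.591) = [0.371×12.30/(1.01−0.371)](e^(−0.371×0.591) − e^(−1.01×0.591)) + 2.881 e^(−1.01×0.591)
= 7.141 × (0.8031 − 0.5505) + 2.881 × 0.5505 = 3.390 mg/L.
DO = 9.32 − 3.390 = 5.930 mg/L.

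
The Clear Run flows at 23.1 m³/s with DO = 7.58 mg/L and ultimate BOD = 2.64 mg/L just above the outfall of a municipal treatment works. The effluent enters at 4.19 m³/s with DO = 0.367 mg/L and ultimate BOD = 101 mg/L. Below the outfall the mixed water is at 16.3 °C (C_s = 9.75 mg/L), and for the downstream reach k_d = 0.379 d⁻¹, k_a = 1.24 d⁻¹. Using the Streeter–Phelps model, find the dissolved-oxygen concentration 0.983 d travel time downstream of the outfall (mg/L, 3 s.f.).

DO ≈ 5.71 mg/L

Mixed DO = (23.1×7.58 + 4.19×0.367)/(23.1+4.19) = 176.6/27.29 = 6.473 mg/L.
Mixed L₀ = (23.1×2.64 + 4.19×101)/(27.29) = 484.2/27.29 = 17.74 mg/L.
Initial deficit D₀ = C_s − DO₀ = 9.75 − 6.473 = 3.277 mg/L.
D(0.983) = [0.379×17.74/(1.24−0.379)](e^(−0.379×0.983) − e^(−1.24×0.983)) + 3.277 e^(−1.24×0.983)
= 7.810 × (0.6890 − 0.2955) + 3.277 × 0.2955 = 4.041 mg/L.
DO = 9.75 − 4.041 = 5.709 mg/L.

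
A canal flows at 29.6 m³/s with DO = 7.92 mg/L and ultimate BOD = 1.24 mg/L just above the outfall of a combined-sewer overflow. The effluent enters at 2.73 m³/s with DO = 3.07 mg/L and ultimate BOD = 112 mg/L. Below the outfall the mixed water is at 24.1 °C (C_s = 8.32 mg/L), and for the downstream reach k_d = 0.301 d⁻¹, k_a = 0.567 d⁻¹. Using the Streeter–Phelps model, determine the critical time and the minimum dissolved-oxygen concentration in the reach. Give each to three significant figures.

Mixed DO = (29.6×7.92 + 2.73×3.07)/(29.6+2.73) = 242.8/32.33 = 7.510 mg/L.
Mixed L₀ = (29.6×1.24 + 2.73×112)/(32.33) = 342.5/32.33 = 10.59 mg/L.
Initial deficit D₀ = C_s − DO₀ = 8.32 − 7.510 = 0.8095 mg/L.
t_c = (1/0.2660) ln[(0.567/0.301)(1 − 0.8095×0.2660/(0.301×10.59))] = 3.759 × ln(1.756) = 2.118 d.
D_c = (0.301/0.567) × 10.59 × e^(−0.301×2.118) = 0.5309 × 10.59 × 0.5286 = 2.973 mg/L.
Minimum DO = 8.32 − 2.973 = 5.347 mg/L.

t_c ≈ 2.12 d; minimum DO ≈ 5.35 mg/L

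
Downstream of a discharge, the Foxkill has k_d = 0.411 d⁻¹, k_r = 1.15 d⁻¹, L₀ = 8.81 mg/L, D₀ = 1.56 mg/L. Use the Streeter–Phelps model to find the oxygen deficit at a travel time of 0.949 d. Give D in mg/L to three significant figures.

D ≈ 2.20 mg/L

k_d L₀/(k_r−k_d) = 0.411×8.81/(1.15−0.411) = 3.621/0.7390 = 4.900 mg/L.
e^(−k_d t) = e^(−0.411×0.9490) = 0.6770; e^(−k_r t) = e^(−1.15×0.9490) = 0.3358.
D = 4.900 × (0.6770 − 0.3358) + 1.56 × 0.3358 = 1.672 + 0.5238 = 2.196 mg/L.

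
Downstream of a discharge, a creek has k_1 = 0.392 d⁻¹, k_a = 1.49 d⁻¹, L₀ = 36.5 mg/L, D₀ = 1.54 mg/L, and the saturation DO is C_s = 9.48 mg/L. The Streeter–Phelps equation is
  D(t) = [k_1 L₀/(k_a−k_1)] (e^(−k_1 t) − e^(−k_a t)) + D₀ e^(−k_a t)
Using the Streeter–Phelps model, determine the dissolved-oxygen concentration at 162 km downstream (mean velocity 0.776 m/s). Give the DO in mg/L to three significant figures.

Travel time t = x/v = 162 km / (0.776 m/s) = 162000 m / 0.776 m/s = 208800 s = 2.416 d.
k_1 L₀/(k_a−k_1) = 0.392×36.5/(1.49−0.392) = 14.31/1.098 = 13.03 mg/L.
e^(−k_1 t) = e^(−0.392×2.416) = 0.3878; e^(−k_a t) = e^(−1.49×2.416) = 0.02732.
D = 13.03 × (0.3878 − 0.02732) + 1.54 × 0.02732 = 4.698 + 0.04207 = 4.740 mg/L.
DO = C_s − D = 9.48 − 4.740 = 4.740 mg/L.

DO ≈ 4.74 mg/L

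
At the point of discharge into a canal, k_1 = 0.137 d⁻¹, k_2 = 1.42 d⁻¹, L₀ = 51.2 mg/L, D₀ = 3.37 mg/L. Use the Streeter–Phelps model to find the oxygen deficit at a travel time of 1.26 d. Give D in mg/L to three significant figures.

D ≈ 4.25 mg/L

k_1 L₀/(k_2−k_1) = 0.137×51.2/(1.42−0.137) = 7.014/1.283 = 5.467 mg/L.
e^(−k_1 t) = e^(−0.137×1.260) = 0.8415; e^(−k_2 t) = e^(−1.42×1.260) = 0.1671.
D = 5.467 × (0.8415 − 0.1671) + 3.37 × 0.1671 = 3.687 + 0.5631 = 4.250 mg/L.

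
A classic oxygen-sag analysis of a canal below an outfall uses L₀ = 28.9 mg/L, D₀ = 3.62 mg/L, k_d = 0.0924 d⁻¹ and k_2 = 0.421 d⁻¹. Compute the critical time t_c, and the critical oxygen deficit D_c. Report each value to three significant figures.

t_c ≈ 2.82 d; D_c ≈ 4.89 mg/L

With k_2/k_d = 4.556 and 1 − D₀(k_2−k_d)/(k_d L₀) = 0.5545,
t_c = ln(4.556 × 0.5545) / (0.421 − 0.0924) = ln(2.527) / 0.3286 = 0.9269/0.3286 = 2.821 d.
L(t_c) = L₀ e^(−k_d t_c) = 28.9 × 0.7706 = 22.27 mg/L, and at the critical point k_2 D_c = k_d L, so D_c = (0.0924/0.421) × 22.27 = 4.888 mg/L.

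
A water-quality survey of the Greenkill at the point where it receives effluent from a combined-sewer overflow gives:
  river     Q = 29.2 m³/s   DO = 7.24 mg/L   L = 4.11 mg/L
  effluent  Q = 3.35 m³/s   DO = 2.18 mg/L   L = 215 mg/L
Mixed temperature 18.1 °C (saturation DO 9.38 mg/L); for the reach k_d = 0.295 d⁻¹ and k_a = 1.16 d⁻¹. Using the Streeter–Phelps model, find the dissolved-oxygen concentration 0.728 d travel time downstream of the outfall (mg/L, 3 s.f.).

Mixed DO = (29.2×7.24 + 3.35×2.18)/(29.2+3.35) = 218.7/32.55 = 6.719 mg/L.
Mixed L₀ = (29.2×4.11 + 3.35×215)/(32.55) = 840.3/32.55 = 25.81 mg/L.
Initial deficit D₀ = C_s − DO₀ = 9.38 − 6.719 = 2.661 mg/L.
D(0.728) = [0.295×25.81/(1.16−0.295)](e^(−0.295×0.728) − e^(−1.16×0.728)) + 2.661 e^(−1.16×0.728)
= 8.804 × (0.8067 − 0.4298) + 2.661 × 0.4298 = 4.462 mg/L.
DO = 9.38 − 4.462 = 4.918 mg/L.

DO ≈ 4.92 mg/L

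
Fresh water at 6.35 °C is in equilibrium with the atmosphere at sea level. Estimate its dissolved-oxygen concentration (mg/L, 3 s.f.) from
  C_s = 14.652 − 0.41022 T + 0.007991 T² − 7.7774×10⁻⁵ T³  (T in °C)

C_s ≈ 12.3 mg/L

C_s = 14.652 − 0.41022×6.35 + 0.007991×6.35² − 7.7774×10⁻⁵×6.35³ = 12.35 mg/L.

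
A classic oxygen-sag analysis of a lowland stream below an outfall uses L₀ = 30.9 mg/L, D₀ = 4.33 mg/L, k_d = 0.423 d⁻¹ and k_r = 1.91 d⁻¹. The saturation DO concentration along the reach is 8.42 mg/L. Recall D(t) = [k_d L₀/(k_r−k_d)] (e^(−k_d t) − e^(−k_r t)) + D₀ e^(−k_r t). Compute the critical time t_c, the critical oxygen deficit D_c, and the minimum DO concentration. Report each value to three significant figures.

t_c ≈ 0.558 d; D_c ≈ 5.41 mg/L; min DO ≈ 3.01 mg/L

t_c = [1/(k_r−k_d)] ln[(k_r/k_d)(1 − D₀(k_r−k_d)/(k_d L₀))]
= [1/(1.91−0.423)] ln[(1.91/0.423)(1 − 4.33×1.487/(0.423×30.9))]
= (1/1.487) ln[4.515 × 0.5074] = 0.6725 × ln(2.291) = 0.6725 × 0.8290 = 0.5575 d.
D_c = (k_d/k_r) L₀ e^(−k_d t_c) = (0.423/1.91) × 30.9 × e^(−0.423×0.5575) = 0.2215 × 30.9 × 0.7899 = 5.406 mg/L.
Minimum DO = C_s − D_c = 8.42 − 5.406 = 3.014 mg/L.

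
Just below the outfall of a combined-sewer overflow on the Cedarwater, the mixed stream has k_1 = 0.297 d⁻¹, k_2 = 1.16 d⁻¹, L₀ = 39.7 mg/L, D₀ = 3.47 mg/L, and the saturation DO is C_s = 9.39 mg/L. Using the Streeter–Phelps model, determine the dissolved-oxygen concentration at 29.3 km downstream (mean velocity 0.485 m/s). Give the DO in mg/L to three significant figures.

DO ≈ 2.82 mg/L

Travel time t = x/v = 29.3 km / (0.485 m/s) = 29300 m / 0.485 m/s = 60410 s = 0.6992 d.
k_1 L₀/(k_2−k_1) = 0.297×39.7/(1.16−0.297) = 11.79/0.8630 = 13.66 mg/L.
e^(−k_1 t) = e^(−0.297×0.6992) = 0.8125; e^(−k_2 t) = e^(−1.16×0.6992) = 0.4444.
D = 13.66 × (0.8125 − 0.4444) + 3.47 × 0.4444 = 5.029 + 1.542 = 6.571 mg/L.
DO = C_s − D = 9.39 − 6.571 = 2.819 mg/L.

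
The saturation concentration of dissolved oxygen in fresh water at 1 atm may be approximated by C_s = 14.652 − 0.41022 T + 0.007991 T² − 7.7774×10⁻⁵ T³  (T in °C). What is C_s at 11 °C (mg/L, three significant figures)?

C_s = 14.652 − 0.41022×11 + 0.007991×11² − 7.7774×10⁻⁵×11³ = 11.00 mg/L.

C_s ≈ 11.0 mg/L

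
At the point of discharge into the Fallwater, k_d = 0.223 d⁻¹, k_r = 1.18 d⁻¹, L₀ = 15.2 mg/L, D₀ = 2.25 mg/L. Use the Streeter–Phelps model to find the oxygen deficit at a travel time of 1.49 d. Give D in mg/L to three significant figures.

D ≈ 2.32 mg/L

k_d L₀/(k_r−k_d) = 0.223×15.2/(1.18−0.223) = 3.390/0.9570 = 3.542 mg/L.
e^(−k_d t) = e^(−0.223×1.490) = 0.7173; e^(−k_r t) = e^(−1.18×1.490) = 0.1724.
D = 3.542 × (0.7173 − 0.1724) + 2.25 × 0.1724 = 1.930 + 0.3878 = 2.318 mg/L.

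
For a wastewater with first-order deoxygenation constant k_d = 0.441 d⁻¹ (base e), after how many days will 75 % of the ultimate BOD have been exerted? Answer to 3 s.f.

t ≈ 3.14 d

y/L₀ = 1 − e^(−k_d t) = 0.75 ⇒ e^(−k_d t) = 0.250
t = −ln(0.250) / 0.441 = 1.386 / 0.441 = 3.144 d.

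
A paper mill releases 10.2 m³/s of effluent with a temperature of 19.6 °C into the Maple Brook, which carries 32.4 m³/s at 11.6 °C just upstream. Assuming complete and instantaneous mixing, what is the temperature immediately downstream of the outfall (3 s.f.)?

13.5 °C

Flow-weighted mixing: C = (Q_r C_r + Q_w C_w)/(Q_r + Q_w)
= (32.4×11.6 + 10.2×19.6)/(32.4 + 10.2) = 575.8/42.60 = 13.52 °C.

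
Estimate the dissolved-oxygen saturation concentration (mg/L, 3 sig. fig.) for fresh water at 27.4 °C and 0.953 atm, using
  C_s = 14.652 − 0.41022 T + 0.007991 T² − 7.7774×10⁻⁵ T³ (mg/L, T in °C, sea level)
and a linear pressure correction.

At sea level: C_s = 14.652 − 0.41022×27.4 + 0.007991×27.4² − 7.7774×10⁻⁵×27.4³ = 7.811 mg/L.
Pressure correction: C_s' = 7.811 × 0.953 = 7.444 mg/L.

C_s ≈ 7.44 mg/L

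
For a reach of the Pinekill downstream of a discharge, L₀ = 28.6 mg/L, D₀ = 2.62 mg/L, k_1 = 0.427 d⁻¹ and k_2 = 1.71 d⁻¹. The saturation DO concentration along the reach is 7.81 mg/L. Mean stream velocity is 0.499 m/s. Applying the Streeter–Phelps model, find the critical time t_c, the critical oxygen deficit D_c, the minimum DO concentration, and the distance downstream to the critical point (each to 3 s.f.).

t_c ≈ 0.830 d; D_c ≈ 5.01 mg/L; min DO ≈ 2.80 mg/L; x_c ≈ 35.8 km

t_c = [1/(k_2−k_1)] ln[(k_2/k_1)(1 − D₀(k_2−k_1)/(k_1 L₀))]
= [1/(1.71−0.427)] ln[(1.71/0.427)(1 − 2.62×1.283/(0.427×28.6))]
= (1/1.283) ln[4.005 × 0.7247] = 0.7794 × ln(2.902) = 0.7794 × 1.066 = 0.8305 d.
D_c = (k_1/k_2) L₀ e^(−k_1 t_c) = (0.427/1.71) × 28.6 × e^(−0.427×0.8305) = 0.2497 × 28.6 × 0.7014 = 5.009 mg/L.
Minimum DO = C_s − D_c = 7.81 − 5.009 = 2.801 mg/L.
x_c = v t_c = 0.499 m/s × 0.8305 d × 86400 s/d = 35810 m ≈ 35.8 km.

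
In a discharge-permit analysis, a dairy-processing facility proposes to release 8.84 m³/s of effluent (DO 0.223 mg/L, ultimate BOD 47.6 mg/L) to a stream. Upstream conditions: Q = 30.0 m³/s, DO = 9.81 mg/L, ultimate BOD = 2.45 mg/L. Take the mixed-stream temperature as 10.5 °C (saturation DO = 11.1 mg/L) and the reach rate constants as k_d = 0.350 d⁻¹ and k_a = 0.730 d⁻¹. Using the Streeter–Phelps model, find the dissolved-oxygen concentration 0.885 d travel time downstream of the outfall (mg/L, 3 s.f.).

Mixed DO = (30.0×9.81 + 8.84×0.223)/(30.0+8.84) = 296.3/38.84 = 7.628 mg/L.
Mixed L₀ = (30.0×2.45 + 8.84×47.6)/(38.84) = 494.3/38.84 = 12.73 mg/L.
Initial deficit D₀ = C_s − DO₀ = 11.1 − 7.628 = 3.472 mg/L.
D(0.885) = [0.350×12.73/(0.730−0.350)](e^(−0.350×0.885) − e^(−0.730×0.885)) + 3.472 e^(−0.730×0.885)
= 11.72 × (0.7336 − 0.5241) + 3.472 × 0.5241 = 4.276 mg/L.
DO = 11.1 − 4.276 = 6.824 mg/L.

DO ≈ 6.82 mg/L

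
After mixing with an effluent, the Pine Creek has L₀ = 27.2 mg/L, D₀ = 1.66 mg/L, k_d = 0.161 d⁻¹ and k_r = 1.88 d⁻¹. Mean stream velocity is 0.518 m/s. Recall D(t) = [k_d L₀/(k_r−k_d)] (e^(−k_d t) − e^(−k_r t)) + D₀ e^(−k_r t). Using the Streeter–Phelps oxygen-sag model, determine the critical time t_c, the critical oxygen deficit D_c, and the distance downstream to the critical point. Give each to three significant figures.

t_c ≈ 0.816 d; D_c ≈ 2.04 mg/L; x_c ≈ 36.5 km

At the critical point dD/dt = 0, so k_d L₀ e^(−k_d t) = k_r D. Substituting D(t) from the Streeter–Phelps equation and solving for t gives
t_c = ln[(k_r/k_d)(1 − D₀(k_r−k_d)/(k_d L₀))] / (k_r−k_d).
Here k_r−k_d = 1.719 d⁻¹ and 1 − D₀(k_r−k_d)/(k_d L₀) = 1 − 1.66×1.719/(0.161×27.2) = 0.3484, so
t_c = ln(11.68 × 0.3484) / 1.719 = 1.403 / 1.719 = 0.8163 d.
L(t_c) = L₀ e^(−k_d t_c) = 27.2 × 0.8768 = 23.85 mg/L, and at the critical point k_r D_c = k_d L, so D_c = (0.161/1.88) × 23.85 = 2.042 mg/L.
x_c = v t_c = 0.518 m/s × 0.8163 d × 86400 s/d = 36530 m ≈ 36.5 km.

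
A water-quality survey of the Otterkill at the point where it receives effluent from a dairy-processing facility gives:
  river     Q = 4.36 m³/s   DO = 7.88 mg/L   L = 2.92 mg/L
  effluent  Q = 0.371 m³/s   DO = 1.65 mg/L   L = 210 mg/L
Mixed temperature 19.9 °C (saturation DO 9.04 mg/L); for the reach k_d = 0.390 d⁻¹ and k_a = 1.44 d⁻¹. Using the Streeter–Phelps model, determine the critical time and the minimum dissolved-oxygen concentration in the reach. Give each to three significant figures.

Mixed DO = (4.36×7.88 + 0.371×1.65)/(4.36+0.371) = 34.97/4.731 = 7.391 mg/L.
Mixed L₀ = (4.36×2.92 + 0.371×210)/(4.731) = 90.64/4.731 = 19.16 mg/L.
Initial deficit D₀ = C_s − DO₀ = 9.04 − 7.391 = 1.649 mg/L.
t_c = (1/1.050) ln[(1.44/0.390)(1 − 1.649×1.050/(0.390×19.16))] = 0.9524 × ln(2.837) = 0.9931 d.
D_c = (0.390/1.44) × 19.16 × e^(−0.390×0.9931) = 0.2708 × 19.16 × 0.6789 = 3.523 mg/L.
Minimum DO = 9.04 − 3.523 = 5.517 mg/L.

t_c ≈ 0.993 d; minimum DO ≈ 5.52 mg/L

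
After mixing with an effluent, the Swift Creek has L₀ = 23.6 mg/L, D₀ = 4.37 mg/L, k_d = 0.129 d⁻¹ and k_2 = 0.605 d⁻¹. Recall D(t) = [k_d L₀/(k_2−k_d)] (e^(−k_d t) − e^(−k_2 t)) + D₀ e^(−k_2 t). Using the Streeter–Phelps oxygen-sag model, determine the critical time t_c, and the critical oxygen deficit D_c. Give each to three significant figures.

t_c = [1/(k_2−k_d)] ln[(k_2/k_d)(1 − D₀(k_2−k_d)/(k_d L₀))]
= [1/(0.605−0.129)] ln[(0.605/0.129)(1 − 4.37×0.4760/(0.129×23.6))]
= (1/0.4760) ln[4.690 × 0.3167] = 2.101 × ln(1.485) = 2.101 × 0.3957 = 0.8314 d.
D_c = (k_d/k_2) L₀ e^(−k_d t_c) = (0.129/0.605) × 23.6 × e^(−0.129×0.8314) = 0.2132 × 23.6 × 0.8983 = 4.520 mg/L.

t_c ≈ 0.831 d; D_c ≈ 4.52 mg/L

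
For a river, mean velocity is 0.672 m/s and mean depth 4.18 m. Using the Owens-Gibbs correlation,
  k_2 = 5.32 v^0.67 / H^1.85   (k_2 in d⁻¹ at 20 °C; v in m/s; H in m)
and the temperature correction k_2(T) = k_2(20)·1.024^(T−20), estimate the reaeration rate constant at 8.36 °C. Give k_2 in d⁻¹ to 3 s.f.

k_2(20) = 5.32 × 0.672^0.67 / 4.18^1.85 = 5.32 × 0.7662 / 14.10 = 0.2891 d⁻¹.
k_2(8.36) = 0.2891 × 1.024^(8.36−20) = 0.2891 × 0.7588 = 0.2194 d⁻¹.

k_2 ≈ 0.219 d⁻¹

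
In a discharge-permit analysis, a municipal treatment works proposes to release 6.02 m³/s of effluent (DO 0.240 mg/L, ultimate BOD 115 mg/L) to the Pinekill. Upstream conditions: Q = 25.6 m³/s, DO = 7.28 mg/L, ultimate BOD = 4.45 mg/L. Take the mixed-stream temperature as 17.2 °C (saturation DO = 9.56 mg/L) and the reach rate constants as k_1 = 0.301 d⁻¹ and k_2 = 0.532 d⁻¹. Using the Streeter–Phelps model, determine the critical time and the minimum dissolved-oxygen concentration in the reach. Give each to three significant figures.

t_c ≈ 1.97 d; minimum DO ≈ 1.58 mg/L

Mixed DO = (25.6×7.28 + 6.02×0.240)/(25.6+6.02) = 187.8/31.62 = 5.940 mg/L.
Mixed L₀ = (25.6×4.45 + 6.02×115)/(31.62) = 806.2/31.62 = 25.50 mg/L.
Initial deficit D₀ = C_s − DO₀ = 9.56 − 5.940 = 3.620 mg/L.
t_c = (1/0.2310) ln[(0.532/0.301)(1 − 3.620×0.2310/(0.301×25.50))] = 4.329 × ln(1.575) = 1.966 d.
D_c = (0.301/0.532) × 25.50 × e^(−0.301×1.966) = 0.5658 × 25.50 × 0.5533 = 7.983 mg/L.
Minimum DO = 9.56 − 7.983 = 1.577 mg/L.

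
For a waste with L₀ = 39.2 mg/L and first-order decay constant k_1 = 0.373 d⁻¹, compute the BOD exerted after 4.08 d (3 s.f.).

y ≈ 30.6 mg/L

y_t = L₀(1 − e^(−k_1 t)) = 39.2 × (1 − e^(−0.373×4.08))
= 39.2 × (1 − 0.2183) = 39.2 × 0.7817 = 30.64 mg/L.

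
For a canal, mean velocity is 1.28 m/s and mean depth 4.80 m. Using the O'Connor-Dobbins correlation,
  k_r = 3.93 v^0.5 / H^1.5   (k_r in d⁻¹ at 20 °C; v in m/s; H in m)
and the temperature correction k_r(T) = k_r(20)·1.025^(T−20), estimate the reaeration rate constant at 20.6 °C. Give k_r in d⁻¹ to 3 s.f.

k_r(20) = 3.93 × 1.28^0.5 / 4.80^1.5 = 3.93 × 1.131 / 10.52 = 0.4228 d⁻¹.
k_r(20.6) = 0.4228 × 1.025^(20.6−20) = 0.4228 × 1.015 = 0.4291 d⁻¹.

k_r ≈ 0.429 d⁻¹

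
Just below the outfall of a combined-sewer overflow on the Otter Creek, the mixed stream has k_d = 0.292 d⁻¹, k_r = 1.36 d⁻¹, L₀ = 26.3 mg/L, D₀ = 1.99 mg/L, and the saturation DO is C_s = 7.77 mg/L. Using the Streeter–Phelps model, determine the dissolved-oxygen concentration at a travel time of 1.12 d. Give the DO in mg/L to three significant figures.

k_d L₀/(k_r−k_d) = 0.292×26.3/(1.36−0.292) = 7.680/1.068 = 7.191 mg/L.
e^(−k_d t) = e^(−0.292×1.120) = 0.7211; e^(−k_r t) = e^(−1.36×1.120) = 0.2180.
D = 7.191 × (0.7211 − 0.2180) + 1.99 × 0.2180 = 3.617 + 0.4338 = 4.051 mg/L.
DO = C_s − D = 7.77 − 4.051 = 3.719 mg/L.

DO ≈ 3.72 mg/L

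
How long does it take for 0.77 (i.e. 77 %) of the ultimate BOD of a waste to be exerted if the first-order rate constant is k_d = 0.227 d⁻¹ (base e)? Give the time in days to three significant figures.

t ≈ 6.47 d

y/L₀ = 1 − e^(−k_d t) = 0.77 ⇒ e^(−k_d t) = 0.230
t = −ln(0.230) / 0.227 = 1.470 / 0.227 = 6.474 d.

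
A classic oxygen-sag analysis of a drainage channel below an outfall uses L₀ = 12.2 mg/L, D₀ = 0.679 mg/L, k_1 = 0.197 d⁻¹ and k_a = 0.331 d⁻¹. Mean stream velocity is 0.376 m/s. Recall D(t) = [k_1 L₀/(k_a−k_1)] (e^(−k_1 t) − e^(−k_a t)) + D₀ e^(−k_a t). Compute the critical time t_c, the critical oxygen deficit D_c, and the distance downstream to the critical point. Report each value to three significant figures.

t_c ≈ 3.58 d; D_c ≈ 3.58 mg/L; x_c ≈ 116 km

At the critical point dD/dt = 0, so k_1 L₀ e^(−k_1 t) = k_a D. Substituting D(t) from the Streeter–Phelps equation and solving for t gives
t_c = ln[(k_a/k_1)(1 − D₀(k_a−k_1)/(k_1 L₀))] / (k_a−k_1).
Here k_a−k_1 = 0.1340 d⁻¹ and 1 − D₀(k_a−k_1)/(k_1 L₀) = 1 − 0.679×0.1340/(0.197×12.2) = 0.9621, so
t_c = ln(1.680 × 0.9621) / 0.1340 = 0.4803 / 0.1340 = 3.584 d.
D_c = (k_1/k_a) L₀ e^(−k_1 t_c) = (0.197/0.331) × 12.2 × e^(−0.197×3.584) = 0.5952 × 12.2 × 0.4935 = 3.584 mg/L.
x_c = v t_c = 0.376 m/s × 3.584 d × 86400 s/d = 116400 m ≈ 116 km.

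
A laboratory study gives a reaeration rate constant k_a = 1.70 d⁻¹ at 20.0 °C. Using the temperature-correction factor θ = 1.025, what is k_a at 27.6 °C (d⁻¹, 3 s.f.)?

k_a(T₂) = k_a(T₁) · θ^(T₂−T₁) = 1.70 × 1.025^(27.6−20.0)
= 1.70 × 1.025^7.60 = 1.70 × 1.206 = 2.051 d⁻¹.

k_a ≈ 2.05 d⁻¹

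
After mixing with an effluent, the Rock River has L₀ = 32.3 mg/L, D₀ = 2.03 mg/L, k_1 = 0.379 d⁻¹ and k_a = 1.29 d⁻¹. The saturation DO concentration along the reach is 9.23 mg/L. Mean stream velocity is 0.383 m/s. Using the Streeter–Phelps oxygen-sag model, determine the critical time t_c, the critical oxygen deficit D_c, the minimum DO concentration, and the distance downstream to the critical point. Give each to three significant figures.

t_c ≈ 1.16 d; D_c ≈ 6.10 mg/L; min DO ≈ 3.13 mg/L; x_c ≈ 38.5 km

With k_a/k_1 = 3.404 and 1 − D₀(k_a−k_1)/(k_1 L₀) = 0.8489,
t_c = ln(3.404 × 0.8489) / (1.29 − 0.379) = ln(2.890) / 0.9110 = 1.061/0.9110 = 1.165 d.
D_c = (k_1/k_a) L₀ e^(−k_1 t_c) = (0.379/1.29) × 32.3 × e^(−0.379×1.165) = 0.2938 × 32.3 × 0.6431 = 6.103 mg/L.
Minimum DO = C_s − D_c = 9.23 − 6.103 = 3.127 mg/L.
x_c = v t_c = 0.383 m/s × 1.165 d × 86400 s/d = 38540 m ≈ 38.5 km.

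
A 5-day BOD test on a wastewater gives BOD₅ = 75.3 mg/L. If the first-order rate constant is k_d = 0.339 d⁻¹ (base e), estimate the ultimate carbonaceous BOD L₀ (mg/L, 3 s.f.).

BOD₅ = L₀(1 − e^(−5k_d)) ⇒ L₀ = BOD₅ / (1 − e^(−5×0.339))
= 75.3 / (1 − 0.1836) = 75.3 / 0.8164 = 92.23 mg/L.

L₀ ≈ 92.2 mg/L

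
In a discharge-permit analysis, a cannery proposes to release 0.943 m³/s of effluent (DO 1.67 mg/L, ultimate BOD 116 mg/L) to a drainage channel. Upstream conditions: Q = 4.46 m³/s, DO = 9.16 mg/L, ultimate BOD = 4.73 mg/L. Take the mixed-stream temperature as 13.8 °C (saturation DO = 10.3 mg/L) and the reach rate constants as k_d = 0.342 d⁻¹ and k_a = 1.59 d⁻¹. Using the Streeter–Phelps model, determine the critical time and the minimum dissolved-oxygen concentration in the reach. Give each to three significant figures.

Mixed DO = (4.46×9.16 + 0.943×1.67)/(4.46+0.943) = 42.43/5.403 = 7.853 mg/L.
Mixed L₀ = (4.46×4.73 + 0.943×116)/(5.403) = 130.5/5.403 = 24.15 mg/L.
Initial deficit D₀ = C_s − DO₀ = 10.3 − 7.853 = 2.447 mg/L.
t_c = (1/1.248) ln[(1.59/0.342)(1 − 2.447×1.248/(0.342×24.15))] = 0.8013 × ln(2.930) = 0.8614 d.
D_c = (0.342/1.59) × 24.15 × e^(−0.342×0.8614) = 0.2151 × 24.15 × 0.7448 = 3.869 mg/L.
Minimum DO = 10.3 − 3.869 = 6.431 mg/L.

t_c ≈ 0.861 d; minimum DO ≈ 6.43 mg/L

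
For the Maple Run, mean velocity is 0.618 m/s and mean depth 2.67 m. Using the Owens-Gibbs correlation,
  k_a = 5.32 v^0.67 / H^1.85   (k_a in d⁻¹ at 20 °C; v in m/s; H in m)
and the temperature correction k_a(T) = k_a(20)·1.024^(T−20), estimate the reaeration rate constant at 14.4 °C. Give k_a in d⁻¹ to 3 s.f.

k_a ≈ 0.548 d⁻¹

k_a(20) = 5.32 × 0.618^0.67 / 2.67^1.85 = 5.32 × 0.7244 / 6.152 = 0.6264 d⁻¹.
k_a(14.4) = 0.6264 × 1.024^(14.4−20) = 0.6264 × 0.8756 = 0.5485 d⁻¹.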